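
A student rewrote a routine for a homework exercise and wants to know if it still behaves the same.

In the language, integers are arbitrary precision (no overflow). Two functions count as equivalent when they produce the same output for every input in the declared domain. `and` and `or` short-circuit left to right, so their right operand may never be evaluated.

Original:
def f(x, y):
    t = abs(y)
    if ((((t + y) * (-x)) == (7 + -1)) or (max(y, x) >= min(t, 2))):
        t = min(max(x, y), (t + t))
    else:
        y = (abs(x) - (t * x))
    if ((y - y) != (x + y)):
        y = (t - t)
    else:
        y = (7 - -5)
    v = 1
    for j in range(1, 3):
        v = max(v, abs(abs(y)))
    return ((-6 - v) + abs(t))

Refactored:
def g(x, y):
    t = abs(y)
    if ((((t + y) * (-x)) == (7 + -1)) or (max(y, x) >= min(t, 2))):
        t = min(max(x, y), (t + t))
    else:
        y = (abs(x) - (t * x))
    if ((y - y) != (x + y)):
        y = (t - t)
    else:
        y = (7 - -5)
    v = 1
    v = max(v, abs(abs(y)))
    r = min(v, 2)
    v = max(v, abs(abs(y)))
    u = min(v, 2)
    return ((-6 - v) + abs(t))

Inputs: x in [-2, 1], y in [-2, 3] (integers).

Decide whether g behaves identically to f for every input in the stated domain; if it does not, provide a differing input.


Equivalent. The suspicious-looking change has no observable effect anywhere in the declared ranges.
Across all 24 domain points the two functions coincide.
Spot check at x=-1, y=2 — f: t becomes 2; next ((((t + y) * (-x)) == (7 + -1)) or (max(y, x) >= min(t, 2))) evaluates to true; next t becomes 2; next ((y - y) != (x + y)) evaluates to true; next y becomes 0; next v becomes 1; next at j=1:; next v becomes 1; next at j=2:; next v becomes 1; next final value -5. g: t becomes 2; next ((((t + y) * (-x)) == (7 + -1)) or (max(y, x) >= min(t, 2))) evaluates to true; next t becomes 2; next ((y - y) != (x + y)) evaluates to true; next y becomes 0; next v becomes 1; next v becomes 1; next r becomes 1; next v becomes 1; next u becomes 1; next final value -5. Both give -5.
verdict: equivalent


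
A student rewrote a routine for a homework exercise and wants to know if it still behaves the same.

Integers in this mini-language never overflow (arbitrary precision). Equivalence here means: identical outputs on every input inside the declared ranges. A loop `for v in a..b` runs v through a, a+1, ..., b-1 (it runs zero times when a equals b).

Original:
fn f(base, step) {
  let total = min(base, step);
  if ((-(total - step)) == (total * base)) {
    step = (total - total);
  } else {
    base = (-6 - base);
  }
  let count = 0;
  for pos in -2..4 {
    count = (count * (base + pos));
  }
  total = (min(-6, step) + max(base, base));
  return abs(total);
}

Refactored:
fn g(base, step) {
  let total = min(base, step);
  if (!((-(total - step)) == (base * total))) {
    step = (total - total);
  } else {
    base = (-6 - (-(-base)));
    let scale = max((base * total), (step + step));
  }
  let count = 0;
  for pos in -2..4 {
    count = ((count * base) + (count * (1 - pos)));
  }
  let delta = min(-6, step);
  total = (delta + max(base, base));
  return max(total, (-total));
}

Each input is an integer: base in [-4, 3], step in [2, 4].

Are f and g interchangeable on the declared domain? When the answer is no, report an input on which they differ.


Not equivalent: base=-4, step=2 separates them (8 vs 10).
f: total := -4 | ((-(total - step)) == (total * base)): false | base := -2 | count := 0 | iter pos=-2: | count := 0 | iter pos=-1: | count := 0 | iter pos=0: | count := 0 | iter pos=1: | count := 0 | iter pos=2: | count := 0 | iter pos=3: | count := 0 | total := -8 | result 8
g: total := -4 | (!((-(total - step)) == (base * total))): true | step := 0 | count := 0 | iter pos=-2: | count := 0 | iter pos=-1: | count := 0 | iter pos=0: | count := 0 | iter pos=1: | count := 0 | iter pos=2: | count := 0 | iter pos=3: | count := 0 | delta := -6 | total := -10 | result 10
verdict: not equivalent; witness: base=-4, step=2


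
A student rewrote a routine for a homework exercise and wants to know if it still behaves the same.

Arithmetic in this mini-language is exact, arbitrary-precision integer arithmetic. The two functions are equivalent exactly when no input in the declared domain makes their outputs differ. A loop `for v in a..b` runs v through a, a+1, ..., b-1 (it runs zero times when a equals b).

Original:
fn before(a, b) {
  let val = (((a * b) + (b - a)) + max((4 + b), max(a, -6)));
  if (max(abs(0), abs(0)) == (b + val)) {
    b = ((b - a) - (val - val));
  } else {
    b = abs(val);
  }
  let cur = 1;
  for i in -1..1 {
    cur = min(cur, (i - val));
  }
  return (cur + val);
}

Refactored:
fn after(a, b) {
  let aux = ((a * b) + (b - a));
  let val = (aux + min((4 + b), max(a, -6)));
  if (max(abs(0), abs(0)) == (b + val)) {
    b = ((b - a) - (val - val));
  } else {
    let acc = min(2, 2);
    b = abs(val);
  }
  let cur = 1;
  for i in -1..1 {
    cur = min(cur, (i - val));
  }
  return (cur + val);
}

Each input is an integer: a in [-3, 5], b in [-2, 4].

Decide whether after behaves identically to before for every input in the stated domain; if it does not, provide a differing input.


Evaluate both at a=-3, b=2.
before: val=5, then (max(abs(0), abs(0)) == (b + val)) is false, then b=5, then cur=1, then (i=-1), then cur=-6, then (i=0), then cur=-6, then returns -1
after: aux=-1, then val=-4, then (max(abs(0), abs(0)) == (b + val)) is false, then acc=2, then b=4, then cur=1, then (i=-1), then cur=1, then (i=0), then cur=1, then returns -3
-1 and -3 differ, so these are not the same function on this domain.
verdict: not equivalent; witness: a=-3, b=2


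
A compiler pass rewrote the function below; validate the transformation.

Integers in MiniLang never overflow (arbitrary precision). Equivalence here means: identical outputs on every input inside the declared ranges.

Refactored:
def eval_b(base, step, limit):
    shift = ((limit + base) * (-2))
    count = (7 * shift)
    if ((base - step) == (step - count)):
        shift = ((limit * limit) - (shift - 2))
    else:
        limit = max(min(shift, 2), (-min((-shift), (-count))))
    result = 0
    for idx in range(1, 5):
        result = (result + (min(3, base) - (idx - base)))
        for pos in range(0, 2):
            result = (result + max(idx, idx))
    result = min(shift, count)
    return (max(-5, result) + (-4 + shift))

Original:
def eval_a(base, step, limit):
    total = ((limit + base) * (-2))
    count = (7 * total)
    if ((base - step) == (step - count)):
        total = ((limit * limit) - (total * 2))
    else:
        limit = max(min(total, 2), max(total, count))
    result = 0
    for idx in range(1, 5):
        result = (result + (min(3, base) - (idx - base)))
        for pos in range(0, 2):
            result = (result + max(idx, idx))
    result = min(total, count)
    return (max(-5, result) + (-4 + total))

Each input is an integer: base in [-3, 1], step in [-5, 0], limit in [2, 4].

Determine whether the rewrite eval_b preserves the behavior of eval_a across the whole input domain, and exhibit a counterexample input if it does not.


On input base=-2, step=-1, limit=2, eval_a returns 0 while eval_b returns 2.
verdict: not equivalent; witness: base=-2, step=-1, limit=2


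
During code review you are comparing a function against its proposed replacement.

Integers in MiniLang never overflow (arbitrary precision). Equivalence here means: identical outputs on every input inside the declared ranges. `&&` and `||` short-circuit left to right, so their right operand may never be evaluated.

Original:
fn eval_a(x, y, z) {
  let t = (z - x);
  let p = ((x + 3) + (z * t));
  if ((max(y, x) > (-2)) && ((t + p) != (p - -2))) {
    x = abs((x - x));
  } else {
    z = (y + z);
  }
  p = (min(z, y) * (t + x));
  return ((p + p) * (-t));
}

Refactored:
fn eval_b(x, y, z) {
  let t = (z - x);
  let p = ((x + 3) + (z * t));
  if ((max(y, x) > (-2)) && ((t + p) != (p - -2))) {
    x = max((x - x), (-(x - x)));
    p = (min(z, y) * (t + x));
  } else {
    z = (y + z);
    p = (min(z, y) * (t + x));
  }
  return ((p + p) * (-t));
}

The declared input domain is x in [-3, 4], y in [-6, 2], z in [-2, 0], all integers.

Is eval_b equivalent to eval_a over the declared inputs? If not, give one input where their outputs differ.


The two versions differ — the changes include min/max/abs usage differs; also arithmetic usage differs; also statement counts differ.
As a probe, take x=4, y=1, z=-2: eval_a runs t=-6, then p=19, then ((max(y, x) > (-2)) && ((t + p) != (p - -2))) is true, then x=0, then p=12, then returns 144; eval_b runs t=-6, then p=19, then ((max(y, x) > (-2)) && ((t + p) != (p - -2))) is true, then x=0, then p=12, then returns 144; both end at 144.
An exhaustive pass over the 216 declared inputs shows identical outputs.
verdict: equivalent


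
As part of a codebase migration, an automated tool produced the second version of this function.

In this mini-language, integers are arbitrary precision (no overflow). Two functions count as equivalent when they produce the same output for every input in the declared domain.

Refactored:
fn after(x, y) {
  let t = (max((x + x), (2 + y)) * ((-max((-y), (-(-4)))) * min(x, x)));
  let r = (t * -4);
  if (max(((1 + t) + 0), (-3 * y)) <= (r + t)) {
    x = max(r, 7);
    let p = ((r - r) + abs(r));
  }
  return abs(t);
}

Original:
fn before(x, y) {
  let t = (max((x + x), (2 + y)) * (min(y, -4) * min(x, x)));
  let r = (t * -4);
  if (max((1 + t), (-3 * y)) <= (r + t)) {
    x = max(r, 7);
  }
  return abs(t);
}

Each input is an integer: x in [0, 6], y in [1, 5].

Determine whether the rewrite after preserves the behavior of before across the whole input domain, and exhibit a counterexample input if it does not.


The two are interchangeable: arithmetic usage differs, and constant usage differs, and min/max/abs usage differs, and statement counts differ, and local variable names differ, and every declared input agrees.
Spot check at x=6, y=4 — before: t becomes -288; next r becomes 1152; next (max((1 + t), (-3 * y)) <= (r + t)) evaluates to true; next x becomes 1152; next final value 288. after: t becomes -288; next r becomes 1152; next (max(((1 + t) + 0), (-3 * y)) <= (r + t)) evaluates to true; next x becomes 1152; next p becomes 1152; next final value 288. Both give 288.
Checked all 35 inputs in the declared domain: the outputs agree on every one.
verdict: equivalent


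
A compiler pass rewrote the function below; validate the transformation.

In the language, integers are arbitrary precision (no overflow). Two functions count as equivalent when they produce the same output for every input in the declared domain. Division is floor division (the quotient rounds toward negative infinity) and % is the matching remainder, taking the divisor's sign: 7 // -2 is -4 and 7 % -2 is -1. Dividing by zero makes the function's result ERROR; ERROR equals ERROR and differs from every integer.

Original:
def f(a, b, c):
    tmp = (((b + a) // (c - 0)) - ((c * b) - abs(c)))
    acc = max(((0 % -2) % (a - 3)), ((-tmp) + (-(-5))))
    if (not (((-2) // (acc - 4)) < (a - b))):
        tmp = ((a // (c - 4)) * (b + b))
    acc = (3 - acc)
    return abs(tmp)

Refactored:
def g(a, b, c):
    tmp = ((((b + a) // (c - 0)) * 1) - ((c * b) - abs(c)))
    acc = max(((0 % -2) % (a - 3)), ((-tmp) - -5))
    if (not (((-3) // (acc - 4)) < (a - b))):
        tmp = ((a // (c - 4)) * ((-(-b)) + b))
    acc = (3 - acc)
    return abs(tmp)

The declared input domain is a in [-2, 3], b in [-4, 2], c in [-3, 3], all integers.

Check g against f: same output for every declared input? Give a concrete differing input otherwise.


Not equivalent: a=-2, b=-1, c=1 separates them (0 vs 1).
f: tmp=-1, then acc=6, then (not (((-2) // (acc - 4)) < (a - b))) is true, then tmp=0, then acc=-3, then returns 0
g: tmp=-1, then acc=6, then (not (((-3) // (acc - 4)) < (a - b))) is false, then acc=-3, then returns 1
verdict: not equivalent; witness: a=-2, b=-1, c=1


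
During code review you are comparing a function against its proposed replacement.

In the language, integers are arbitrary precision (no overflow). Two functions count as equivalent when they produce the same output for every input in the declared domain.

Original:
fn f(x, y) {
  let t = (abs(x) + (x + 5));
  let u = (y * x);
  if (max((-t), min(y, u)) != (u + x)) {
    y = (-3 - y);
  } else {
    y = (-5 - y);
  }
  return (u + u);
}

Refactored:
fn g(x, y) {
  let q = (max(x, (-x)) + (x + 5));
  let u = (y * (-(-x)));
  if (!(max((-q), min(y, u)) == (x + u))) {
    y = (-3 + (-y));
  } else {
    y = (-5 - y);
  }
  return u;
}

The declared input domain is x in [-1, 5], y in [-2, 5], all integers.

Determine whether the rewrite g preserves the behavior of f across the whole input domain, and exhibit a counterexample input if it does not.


Not equivalent: x=-1, y=-2 separates them (4 vs 2).
f: t = 5; u = 2; (max((-t), min(y, u)) != (u + x)) -> true; y = -1; return 4
g: q = 5; u = 2; (!(max((-q), min(y, u)) == (x + u))) -> true; y = -1; return 2
verdict: not equivalent; witness: x=-1, y=-2


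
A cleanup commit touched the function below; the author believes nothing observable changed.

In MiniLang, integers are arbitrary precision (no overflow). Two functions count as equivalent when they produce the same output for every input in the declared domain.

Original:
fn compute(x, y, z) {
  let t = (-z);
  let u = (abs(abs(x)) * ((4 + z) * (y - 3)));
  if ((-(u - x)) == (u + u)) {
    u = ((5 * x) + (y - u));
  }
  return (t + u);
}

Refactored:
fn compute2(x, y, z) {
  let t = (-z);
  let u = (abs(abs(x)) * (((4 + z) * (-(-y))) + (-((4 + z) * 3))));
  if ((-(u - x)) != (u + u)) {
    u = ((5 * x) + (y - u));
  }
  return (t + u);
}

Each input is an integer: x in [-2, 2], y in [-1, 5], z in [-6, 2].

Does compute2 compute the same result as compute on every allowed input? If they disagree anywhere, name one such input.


Take x=-2, y=-1, z=-6.
compute: t := 6 | u := 16 | ((-(u - x)) == (u + u)): false | result 22
compute2: t := 6 | u := 16 | ((-(u - x)) != (u + u)): true | u := -27 | result -21
22 against -21: the behavior changed.
verdict: not equivalent; witness: x=-2, y=-1, z=-6


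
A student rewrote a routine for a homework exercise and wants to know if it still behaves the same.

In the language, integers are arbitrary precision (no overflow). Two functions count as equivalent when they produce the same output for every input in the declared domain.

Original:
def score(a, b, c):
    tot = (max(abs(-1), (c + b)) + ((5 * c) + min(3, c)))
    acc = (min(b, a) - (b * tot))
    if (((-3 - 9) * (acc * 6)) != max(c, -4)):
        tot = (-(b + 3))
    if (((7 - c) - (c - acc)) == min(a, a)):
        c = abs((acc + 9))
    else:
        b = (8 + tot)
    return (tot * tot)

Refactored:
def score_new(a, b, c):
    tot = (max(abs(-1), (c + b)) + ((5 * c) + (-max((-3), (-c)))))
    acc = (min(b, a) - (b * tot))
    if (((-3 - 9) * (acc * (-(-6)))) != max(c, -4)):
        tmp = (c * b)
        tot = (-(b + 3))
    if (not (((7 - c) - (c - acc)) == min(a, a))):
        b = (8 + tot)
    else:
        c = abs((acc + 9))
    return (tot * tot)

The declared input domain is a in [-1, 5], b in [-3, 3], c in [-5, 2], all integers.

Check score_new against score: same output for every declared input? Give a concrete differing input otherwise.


Equivalent — the differences include boolean connective usage differs, plus statement counts differ, plus min/max/abs usage differs, plus arithmetic usage differs, plus local variable names differ, yet no declared input distinguishes the two.
Tracing a=4, b=-2, c=-3: score: tot=-17, then acc=-36, then (((-3 - 9) * (acc * 6)) != max(c, -4)) is true, then tot=-1, then (((7 - c) - (c - acc)) == min(a, a)) is false, then b=7, then returns 1 | score_new: tot=-17, then acc=-36, then (((-3 - 9) * (acc * (-(-6)))) != max(c, -4)) is true, then tmp=6, then tot=-1, then (not (((7 - c) - (c - acc)) == min(a, a))) is true, then b=7, then returns 1 — matching result 1.
Across all 392 domain points the two functions coincide.
verdict: equivalent


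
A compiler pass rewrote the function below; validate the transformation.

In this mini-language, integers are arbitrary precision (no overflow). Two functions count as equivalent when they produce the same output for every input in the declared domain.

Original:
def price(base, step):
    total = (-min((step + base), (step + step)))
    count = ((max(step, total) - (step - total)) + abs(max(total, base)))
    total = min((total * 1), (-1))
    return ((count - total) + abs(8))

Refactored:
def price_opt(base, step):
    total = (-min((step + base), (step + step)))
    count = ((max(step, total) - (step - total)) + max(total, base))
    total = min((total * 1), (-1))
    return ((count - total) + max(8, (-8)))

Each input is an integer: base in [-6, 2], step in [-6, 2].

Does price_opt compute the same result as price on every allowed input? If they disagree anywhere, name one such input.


Not equivalent: base=-1, step=2 separates them (9 vs 7).
price: total := -1 | count := 0 | total := -1 | result 9
price_opt: total := -1 | count := -2 | total := -1 | result 7
verdict: not equivalent; witness: base=-1, step=2


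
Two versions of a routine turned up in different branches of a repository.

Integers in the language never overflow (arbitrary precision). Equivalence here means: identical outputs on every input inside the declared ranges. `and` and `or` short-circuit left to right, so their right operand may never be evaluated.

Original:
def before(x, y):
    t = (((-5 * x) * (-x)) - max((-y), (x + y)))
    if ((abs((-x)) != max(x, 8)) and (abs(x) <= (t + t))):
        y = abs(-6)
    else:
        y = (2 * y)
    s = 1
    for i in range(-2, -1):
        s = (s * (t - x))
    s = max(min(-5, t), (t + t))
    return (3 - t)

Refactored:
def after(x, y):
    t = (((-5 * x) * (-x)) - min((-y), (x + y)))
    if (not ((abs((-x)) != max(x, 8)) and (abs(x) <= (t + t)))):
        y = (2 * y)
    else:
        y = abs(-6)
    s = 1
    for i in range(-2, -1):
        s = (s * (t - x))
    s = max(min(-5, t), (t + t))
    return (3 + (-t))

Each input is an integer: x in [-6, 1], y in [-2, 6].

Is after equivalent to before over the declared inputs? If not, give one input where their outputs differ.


Take x=-6, y=-2.
before: t becomes 178; next ((abs((-x)) != max(x, 8)) and (abs(x) <= (t + t))) evaluates to true; next y becomes 6; next s becomes 1; next at i=-2:; next s becomes 184; next s becomes 356; next final value -175
after: t becomes 188; next (not ((abs((-x)) != max(x, 8)) and (abs(x) <= (t + t)))) evaluates to false; next y becomes 6; next s becomes 1; next at i=-2:; next s becomes 194; next s becomes 376; next final value -185
-175 and -185 differ, so these are not the same function on this domain.
verdict: not equivalent; witness: x=-6, y=-2


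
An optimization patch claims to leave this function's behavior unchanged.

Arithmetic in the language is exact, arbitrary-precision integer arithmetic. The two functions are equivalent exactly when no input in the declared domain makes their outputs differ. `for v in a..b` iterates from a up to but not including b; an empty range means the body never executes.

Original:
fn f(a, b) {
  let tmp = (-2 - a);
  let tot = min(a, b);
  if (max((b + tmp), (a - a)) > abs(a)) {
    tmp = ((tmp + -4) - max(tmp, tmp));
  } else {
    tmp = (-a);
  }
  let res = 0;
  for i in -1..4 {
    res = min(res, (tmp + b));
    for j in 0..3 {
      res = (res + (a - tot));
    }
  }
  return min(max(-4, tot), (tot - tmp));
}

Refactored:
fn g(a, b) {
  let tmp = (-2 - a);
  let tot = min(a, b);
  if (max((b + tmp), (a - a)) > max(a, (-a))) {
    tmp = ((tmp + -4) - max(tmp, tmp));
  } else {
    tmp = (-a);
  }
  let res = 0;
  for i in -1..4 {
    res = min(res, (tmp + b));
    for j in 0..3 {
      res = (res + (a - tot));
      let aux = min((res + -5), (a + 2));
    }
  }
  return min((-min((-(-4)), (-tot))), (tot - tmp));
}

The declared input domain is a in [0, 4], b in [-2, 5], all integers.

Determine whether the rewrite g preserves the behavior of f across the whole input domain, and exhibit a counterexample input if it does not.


The two versions differ — the changes include statement counts differ, and arithmetic usage differs, and min/max/abs usage differs, and local variable names differ, and constant usage differs.
As a probe, take a=0, b=0: f runs tmp=-2, then tot=0, then (max((b + tmp), (a - a)) > abs(a)) is false, then tmp=0, then res=0, then (i=-1), then res=0, then (j=0), then res=0, then (j=1), then res=0, then (j=2), then res=0, then (i=0), then res=0, then (j=0), then res=0, then (j=1), then res=0, then (j=2), then res=0, then (i=1), then res=0, then (j=0), then res=0, then (j=1), then res=0, then (j=2), then res=0, then (i=2), then res=0, then (j=0), then res=0, then (j=1), then res=0, then (j=2), then res=0, then (i=3), then res=0, then (j=0), then res=0, then (j=1), then res=0, then (j=2), then res=0, then returns 0; g runs tmp=-2, then tot=0, then (max((b + tmp), (a - a)) > max(a, (-a))) is false, then tmp=0, then res=0, then (i=-1), then res=0, then (j=0), then res=0, then aux=-5, then (j=1), then res=0, then aux=-5, then (j=2), then res=0, then aux=-5, then (i=0), then res=0, then (j=0), then res=0, then aux=-5, then (j=1), then res=0, then aux=-5, then (j=2), then res=0, then aux=-5, then (i=1), then res=0, then (j=0), then res=0, then aux=-5, then (j=1), then res=0, then aux=-5, then (j=2), then res=0, then aux=-5, then (i=2), then res=0, then (j=0), then res=0, then aux=-5, then (j=1), then res=0, then aux=-5, then (j=2), then res=0, then aux=-5, then (i=3), then res=0, then (j=0), then res=0, then aux=-5, then (j=1), then res=0, then aux=-5, then (j=2), then res=0, then aux=-5, then returns 0; both end at 0.
Every one of the 40 inputs gives matching results.
verdict: equivalent


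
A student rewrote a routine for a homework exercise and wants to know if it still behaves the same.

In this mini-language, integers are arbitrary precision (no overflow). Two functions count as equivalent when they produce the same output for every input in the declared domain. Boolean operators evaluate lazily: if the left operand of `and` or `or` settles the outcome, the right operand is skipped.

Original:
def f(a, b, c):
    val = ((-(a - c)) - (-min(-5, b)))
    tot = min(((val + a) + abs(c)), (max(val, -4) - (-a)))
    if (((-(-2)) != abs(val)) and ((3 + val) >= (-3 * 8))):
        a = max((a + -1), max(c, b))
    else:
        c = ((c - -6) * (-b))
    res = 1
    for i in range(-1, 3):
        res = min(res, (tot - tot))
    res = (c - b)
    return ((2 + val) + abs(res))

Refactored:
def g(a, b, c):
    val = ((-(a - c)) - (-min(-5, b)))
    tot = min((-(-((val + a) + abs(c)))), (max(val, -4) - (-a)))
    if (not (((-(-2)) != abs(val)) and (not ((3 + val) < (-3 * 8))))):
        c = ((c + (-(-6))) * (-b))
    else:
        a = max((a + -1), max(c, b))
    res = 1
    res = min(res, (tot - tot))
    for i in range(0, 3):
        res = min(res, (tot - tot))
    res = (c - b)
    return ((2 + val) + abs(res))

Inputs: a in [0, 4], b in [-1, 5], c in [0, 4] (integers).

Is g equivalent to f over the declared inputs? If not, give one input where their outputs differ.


Comparing the listings, the differences include: statement counts differ, arithmetic usage differs, loop structure differs, boolean connective usage differs, comparison usage differs, min/max/abs usage differs.
Tracing a=3, b=3, c=1: f: val := -7 | tot := -3 | (((-(-2)) != abs(val)) and ((3 + val) >= (-3 * 8))): true | a := 3 | res := 1 | iter i=-1: | res := 0 | iter i=0: | res := 0 | iter i=1: | res := 0 | iter i=2: | res := 0 | res := -2 | result -3 | g: val := -7 | tot := -3 | (not (((-(-2)) != abs(val)) and (not ((3 + val) < (-3 * 8))))): false | a := 3 | res := 1 | res := 0 | iter i=0: | res := 0 | iter i=1: | res := 0 | iter i=2: | res := 0 | res := -2 | result -3 — matching result -3.
Across all 175 domain points the two functions coincide.
verdict: equivalent


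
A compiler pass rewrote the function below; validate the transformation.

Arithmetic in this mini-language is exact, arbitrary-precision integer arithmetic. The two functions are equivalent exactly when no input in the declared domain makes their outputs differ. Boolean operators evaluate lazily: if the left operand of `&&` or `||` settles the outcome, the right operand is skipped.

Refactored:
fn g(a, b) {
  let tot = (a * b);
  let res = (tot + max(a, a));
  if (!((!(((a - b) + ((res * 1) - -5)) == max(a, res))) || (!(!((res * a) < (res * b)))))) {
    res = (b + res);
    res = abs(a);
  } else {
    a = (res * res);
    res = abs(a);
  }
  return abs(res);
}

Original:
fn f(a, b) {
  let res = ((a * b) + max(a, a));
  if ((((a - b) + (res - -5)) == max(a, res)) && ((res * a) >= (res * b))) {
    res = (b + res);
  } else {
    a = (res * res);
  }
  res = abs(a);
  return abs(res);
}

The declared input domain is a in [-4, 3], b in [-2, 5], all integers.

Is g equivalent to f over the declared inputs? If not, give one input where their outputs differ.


Side by side, the visible changes include: local variable names differ, and min/max/abs usage differs, and statement counts differ, and constant usage differs, and comparison usage differs, and arithmetic usage differs, and boolean connective usage differs.
As a probe, take a=0, b=3: f runs res=0, then ((((a - b) + (res - -5)) == max(a, res)) && ((res * a) >= (res * b))) is false, then a=0, then res=0, then returns 0; g runs tot=0, then res=0, then (!((!(((a - b) + ((res * 1) - -5)) == max(a, res))) || (!(!((res * a) < (res * b)))))) is false, then a=0, then res=0, then returns 0; both end at 0.
Across all 64 domain points the two functions coincide.
verdict: equivalent


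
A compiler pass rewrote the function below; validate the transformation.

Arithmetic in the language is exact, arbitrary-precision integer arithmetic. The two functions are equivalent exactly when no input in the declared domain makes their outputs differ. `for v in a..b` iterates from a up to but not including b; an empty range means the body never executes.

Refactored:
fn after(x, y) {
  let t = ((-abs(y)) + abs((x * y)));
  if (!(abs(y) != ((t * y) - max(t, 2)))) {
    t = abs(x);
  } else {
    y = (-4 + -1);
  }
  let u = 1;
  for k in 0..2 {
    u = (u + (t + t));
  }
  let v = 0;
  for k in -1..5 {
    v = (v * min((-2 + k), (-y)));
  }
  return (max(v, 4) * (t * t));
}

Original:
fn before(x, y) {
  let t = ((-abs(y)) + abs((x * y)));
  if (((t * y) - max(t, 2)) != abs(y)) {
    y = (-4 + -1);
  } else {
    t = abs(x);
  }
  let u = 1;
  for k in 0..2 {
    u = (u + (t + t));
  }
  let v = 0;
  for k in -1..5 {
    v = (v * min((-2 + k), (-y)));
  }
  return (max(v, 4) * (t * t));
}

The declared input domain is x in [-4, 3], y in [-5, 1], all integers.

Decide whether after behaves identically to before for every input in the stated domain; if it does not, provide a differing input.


The two versions differ — the changes include boolean connective usage differs.
As a probe, take x=-1, y=-5: before runs t := 0 | (((t * y) - max(t, 2)) != abs(y)): true | y := -5 | u := 1 | iter k=0: | u := 1 | iter k=1: | u := 1 | v := 0 | iter k=-1: | v := 0 | iter k=0: | v := 0 | iter k=1: | v := 0 | iter k=2: | v := 0 | iter k=3: | v := 0 | iter k=4: | v := 0 | result 0; after runs t := 0 | (!(abs(y) != ((t * y) - max(t, 2)))): false | y := -5 | u := 1 | iter k=0: | u := 1 | iter k=1: | u := 1 | v := 0 | iter k=-1: | v := 0 | iter k=0: | v := 0 | iter k=1: | v := 0 | iter k=2: | v := 0 | iter k=3: | v := 0 | iter k=4: | v := 0 | result 0; both end at 0.
Checked all 56 inputs in the declared domain: the outputs agree on every one.
verdict: equivalent


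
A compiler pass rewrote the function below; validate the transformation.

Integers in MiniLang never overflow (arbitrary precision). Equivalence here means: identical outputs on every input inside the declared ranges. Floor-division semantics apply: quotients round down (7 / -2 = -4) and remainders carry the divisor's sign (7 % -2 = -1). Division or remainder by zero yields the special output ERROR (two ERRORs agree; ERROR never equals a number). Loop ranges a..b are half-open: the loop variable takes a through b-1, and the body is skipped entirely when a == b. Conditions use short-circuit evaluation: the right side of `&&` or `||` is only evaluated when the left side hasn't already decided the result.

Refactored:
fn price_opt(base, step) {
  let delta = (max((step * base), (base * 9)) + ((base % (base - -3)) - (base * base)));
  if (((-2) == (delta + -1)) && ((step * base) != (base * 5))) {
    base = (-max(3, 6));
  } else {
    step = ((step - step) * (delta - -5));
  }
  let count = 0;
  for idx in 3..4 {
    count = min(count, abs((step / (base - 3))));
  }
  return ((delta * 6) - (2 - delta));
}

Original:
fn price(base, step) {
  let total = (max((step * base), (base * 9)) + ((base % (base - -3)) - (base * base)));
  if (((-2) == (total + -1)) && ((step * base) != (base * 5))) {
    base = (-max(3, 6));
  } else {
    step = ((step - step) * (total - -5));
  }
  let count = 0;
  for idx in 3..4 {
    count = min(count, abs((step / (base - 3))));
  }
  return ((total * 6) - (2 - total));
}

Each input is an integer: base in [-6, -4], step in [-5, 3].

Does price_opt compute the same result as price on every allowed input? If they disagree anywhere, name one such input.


Equivalent — the differences include local variable names differ, yet no declared input distinguishes the two.
Tracing base=-6, step=-2: price: total=-24, then (((-2) == (total + -1)) && ((step * base) != (base * 5))) is false, then step=0, then count=0, then (idx=3), then count=0, then returns -170 | price_opt: delta=-24, then (((-2) == (delta + -1)) && ((step * base) != (base * 5))) is false, then step=0, then count=0, then (idx=3), then count=0, then returns -170 — matching result -170.
Across all 27 domain points the two functions coincide.
verdict: equivalent


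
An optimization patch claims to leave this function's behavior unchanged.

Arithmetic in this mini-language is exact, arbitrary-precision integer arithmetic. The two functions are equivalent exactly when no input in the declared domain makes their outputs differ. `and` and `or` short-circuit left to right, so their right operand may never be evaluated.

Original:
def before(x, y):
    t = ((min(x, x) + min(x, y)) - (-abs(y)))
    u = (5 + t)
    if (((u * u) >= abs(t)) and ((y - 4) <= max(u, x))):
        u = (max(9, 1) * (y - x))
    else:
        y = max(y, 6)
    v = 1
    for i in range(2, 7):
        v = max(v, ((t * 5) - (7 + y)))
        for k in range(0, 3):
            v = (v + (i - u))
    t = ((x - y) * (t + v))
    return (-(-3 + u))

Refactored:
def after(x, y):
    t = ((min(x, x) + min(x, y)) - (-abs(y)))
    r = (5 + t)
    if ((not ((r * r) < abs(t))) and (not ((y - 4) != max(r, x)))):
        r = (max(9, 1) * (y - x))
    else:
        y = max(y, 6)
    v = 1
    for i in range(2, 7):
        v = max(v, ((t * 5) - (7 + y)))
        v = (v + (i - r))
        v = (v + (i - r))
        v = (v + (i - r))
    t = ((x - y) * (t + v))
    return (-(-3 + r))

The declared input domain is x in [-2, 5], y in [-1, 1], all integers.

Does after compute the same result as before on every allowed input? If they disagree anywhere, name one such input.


Try x=-2, y=-1.
before: t := -3 | u := 2 | (((u * u) >= abs(t)) and ((y - 4) <= max(u, x))): true | u := 9 | v := 1 | iter i=2: | v := 1 | iter k=0: | v := -6 | iter k=1: | v := -13 | iter k=2: | v := -20 | iter i=3: | v := -20 | iter k=0: | v := -26 | iter k=1: | v := -32 | iter k=2: | v := -38 | iter i=4: | v := -21 | iter k=0: | v := -26 | iter k=1: | v := -31 | iter k=2: | v := -36 | iter i=5: | v := -21 | iter k=0: | v := -25 | iter k=1: | v := -29 | iter k=2: | v := -33 | iter i=6: | v := -21 | iter k=0: | v := -24 | iter k=1: | v := -27 | iter k=2: | v := -30 | t := 33 | result -6
after: t := -3 | r := 2 | ((not ((r * r) < abs(t))) and (not ((y - 4) != max(r, x)))): false | y := 6 | v := 1 | iter i=2: | v := 1 | v := 1 | v := 1 | v := 1 | iter i=3: | v := 1 | v := 2 | v := 3 | v := 4 | iter i=4: | v := 4 | v := 6 | v := 8 | v := 10 | iter i=5: | v := 10 | v := 13 | v := 16 | v := 19 | iter i=6: | v := 19 | v := 23 | v := 27 | v := 31 | t := -224 | result 1
-6 != 1, so the rewrite changes behavior.
verdict: not equivalent; witness: x=-2, y=-1


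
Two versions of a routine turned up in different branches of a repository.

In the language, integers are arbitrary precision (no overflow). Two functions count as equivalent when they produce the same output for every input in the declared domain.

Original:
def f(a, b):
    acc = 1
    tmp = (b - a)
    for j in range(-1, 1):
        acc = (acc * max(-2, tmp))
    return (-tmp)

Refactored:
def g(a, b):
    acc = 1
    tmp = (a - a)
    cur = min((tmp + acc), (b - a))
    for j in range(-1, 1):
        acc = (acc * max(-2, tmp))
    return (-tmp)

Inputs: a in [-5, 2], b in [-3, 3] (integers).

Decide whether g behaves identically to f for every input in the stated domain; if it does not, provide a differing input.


Evaluate both at a=-5, b=-3.
f: acc := 1 | tmp := 2 | iter j=-1: | acc := 2 | iter j=0: | acc := 4 | result -2
g: acc := 1 | tmp := 0 | cur := 1 | iter j=-1: | acc := 0 | iter j=0: | acc := 0 | result 0
-2 vs 0 — the two versions disagree here.
verdict: not equivalent; witness: a=-5, b=-3


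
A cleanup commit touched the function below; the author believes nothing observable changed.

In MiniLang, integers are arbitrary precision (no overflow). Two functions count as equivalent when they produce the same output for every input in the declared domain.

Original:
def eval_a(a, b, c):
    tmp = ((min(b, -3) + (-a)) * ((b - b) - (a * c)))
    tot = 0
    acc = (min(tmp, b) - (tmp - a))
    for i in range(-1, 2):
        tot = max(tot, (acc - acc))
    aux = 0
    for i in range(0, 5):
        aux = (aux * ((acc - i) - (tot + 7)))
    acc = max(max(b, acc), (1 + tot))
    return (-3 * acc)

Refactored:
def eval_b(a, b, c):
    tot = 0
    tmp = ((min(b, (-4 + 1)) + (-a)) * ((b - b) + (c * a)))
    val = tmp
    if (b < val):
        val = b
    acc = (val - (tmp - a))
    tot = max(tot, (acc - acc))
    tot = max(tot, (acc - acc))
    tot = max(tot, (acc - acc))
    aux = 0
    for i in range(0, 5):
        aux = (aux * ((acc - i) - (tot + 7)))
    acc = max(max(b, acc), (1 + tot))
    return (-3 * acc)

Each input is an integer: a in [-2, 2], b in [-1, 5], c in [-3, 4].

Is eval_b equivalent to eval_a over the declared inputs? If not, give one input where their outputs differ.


Consider the input a=2, b=-1, c=-3.
eval_a: tmp becomes -30; next tot becomes 0; next acc becomes 2; next at i=-1:; next tot becomes 0; next at i=0:; next tot becomes 0; next at i=1:; next tot becomes 0; next aux becomes 0; next at i=0:; next aux becomes 0; next at i=1:; next aux becomes 0; next at i=2:; next aux becomes 0; next at i=3:; next aux becomes 0; next at i=4:; next aux becomes 0; next acc becomes 2; next final value -6
eval_b: tot becomes 0; next tmp becomes 30; next val becomes 30; next (b < val) evaluates to true; next val becomes -1; next acc becomes -29; next tot becomes 0; next tot becomes 0; next tot becomes 0; next aux becomes 0; next at i=0:; next aux becomes 0; next at i=1:; next aux becomes 0; next at i=2:; next aux becomes 0; next at i=3:; next aux becomes 0; next at i=4:; next aux becomes 0; next acc becomes 1; next final value -3
-6 and -3 differ, so these are not the same function on this domain.
verdict: not equivalent; witness: a=2, b=-1, c=-3


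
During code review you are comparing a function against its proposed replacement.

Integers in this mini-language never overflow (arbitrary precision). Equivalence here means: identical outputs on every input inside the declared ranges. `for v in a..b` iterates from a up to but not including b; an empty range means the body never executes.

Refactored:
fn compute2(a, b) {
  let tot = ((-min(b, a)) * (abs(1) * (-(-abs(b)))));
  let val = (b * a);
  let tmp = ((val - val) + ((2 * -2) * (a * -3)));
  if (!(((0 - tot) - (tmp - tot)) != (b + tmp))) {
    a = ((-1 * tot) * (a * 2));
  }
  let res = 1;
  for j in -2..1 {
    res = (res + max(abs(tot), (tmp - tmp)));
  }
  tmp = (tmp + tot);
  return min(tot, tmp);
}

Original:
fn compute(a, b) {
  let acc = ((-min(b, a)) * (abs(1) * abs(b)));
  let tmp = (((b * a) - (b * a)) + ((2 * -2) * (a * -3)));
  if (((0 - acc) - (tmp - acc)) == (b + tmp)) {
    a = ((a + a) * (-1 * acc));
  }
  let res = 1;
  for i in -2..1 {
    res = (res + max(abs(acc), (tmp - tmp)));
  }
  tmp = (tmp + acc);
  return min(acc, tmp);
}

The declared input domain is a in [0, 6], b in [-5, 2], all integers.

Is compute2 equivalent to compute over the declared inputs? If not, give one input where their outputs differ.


Comparing the listings, the differences include: arithmetic usage differs; boolean connective usage differs; local variable names differ; constant usage differs; statement counts differ; comparison usage differs.
One worked example (a=6, b=0) — compute: acc=0, then tmp=72, then (((0 - acc) - (tmp - acc)) == (b + tmp)) is false, then res=1, then (i=-2), then res=1, then (i=-1), then res=1, then (i=0), then res=1, then tmp=72, then returns 0; compute2: tot=0, then val=0, then tmp=72, then (!(((0 - tot) - (tmp - tot)) != (b + tmp))) is false, then res=1, then (j=-2), then res=1, then (j=-1), then res=1, then (j=0), then res=1, then tmp=72, then returns 0; agreement on 0.
An exhaustive pass over the 56 declared inputs shows identical outputs.
verdict: equivalent


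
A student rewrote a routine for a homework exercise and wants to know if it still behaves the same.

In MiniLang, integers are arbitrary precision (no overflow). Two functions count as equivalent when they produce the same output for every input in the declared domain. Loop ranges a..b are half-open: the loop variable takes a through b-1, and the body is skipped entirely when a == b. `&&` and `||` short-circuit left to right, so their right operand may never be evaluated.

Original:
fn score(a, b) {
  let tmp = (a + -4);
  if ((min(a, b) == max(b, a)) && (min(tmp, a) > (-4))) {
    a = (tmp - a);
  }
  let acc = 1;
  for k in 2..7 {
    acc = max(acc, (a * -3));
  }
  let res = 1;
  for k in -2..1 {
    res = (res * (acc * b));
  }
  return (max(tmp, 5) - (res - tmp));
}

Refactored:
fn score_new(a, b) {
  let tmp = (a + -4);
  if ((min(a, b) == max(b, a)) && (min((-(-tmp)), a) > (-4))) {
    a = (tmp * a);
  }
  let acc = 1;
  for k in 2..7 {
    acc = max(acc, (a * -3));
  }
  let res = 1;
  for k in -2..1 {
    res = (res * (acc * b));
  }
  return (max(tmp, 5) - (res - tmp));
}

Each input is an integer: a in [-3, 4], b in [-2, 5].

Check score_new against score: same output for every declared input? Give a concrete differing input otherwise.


Input a=1, b=1: -1726 from score versus -727 from score_new.
verdict: not equivalent; witness: a=1, b=1


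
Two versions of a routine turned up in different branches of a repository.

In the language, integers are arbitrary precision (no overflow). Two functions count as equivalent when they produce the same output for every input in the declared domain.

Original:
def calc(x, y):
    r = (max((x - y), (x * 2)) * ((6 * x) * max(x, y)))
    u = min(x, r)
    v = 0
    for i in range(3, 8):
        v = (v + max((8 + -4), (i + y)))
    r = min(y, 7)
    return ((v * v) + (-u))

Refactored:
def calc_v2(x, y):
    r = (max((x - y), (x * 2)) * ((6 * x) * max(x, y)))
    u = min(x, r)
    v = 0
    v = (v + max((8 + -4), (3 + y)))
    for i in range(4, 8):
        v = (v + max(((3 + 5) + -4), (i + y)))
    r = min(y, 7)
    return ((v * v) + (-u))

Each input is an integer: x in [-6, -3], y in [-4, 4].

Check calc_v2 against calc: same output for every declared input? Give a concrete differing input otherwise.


Although statement counts differ, arithmetic usage differs, min/max/abs usage differs, constant usage differs, loop structure differs, 36/36 inputs agree.
verdict: equivalent


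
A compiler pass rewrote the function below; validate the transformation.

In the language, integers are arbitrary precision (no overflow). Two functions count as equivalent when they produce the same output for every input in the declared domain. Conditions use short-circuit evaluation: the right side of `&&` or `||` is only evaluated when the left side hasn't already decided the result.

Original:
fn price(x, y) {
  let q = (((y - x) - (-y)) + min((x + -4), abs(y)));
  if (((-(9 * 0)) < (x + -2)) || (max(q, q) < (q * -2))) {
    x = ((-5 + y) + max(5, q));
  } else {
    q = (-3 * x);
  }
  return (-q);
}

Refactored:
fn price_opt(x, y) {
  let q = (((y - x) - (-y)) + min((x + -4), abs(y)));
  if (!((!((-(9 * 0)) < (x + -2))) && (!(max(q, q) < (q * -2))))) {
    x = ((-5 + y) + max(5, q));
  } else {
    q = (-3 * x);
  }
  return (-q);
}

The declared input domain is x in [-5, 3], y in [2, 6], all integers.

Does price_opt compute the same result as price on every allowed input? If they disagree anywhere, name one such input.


Equivalent — the differences include boolean connective usage differs, yet no declared input distinguishes the two.
Spot check at x=-5, y=4 — price: q := 4 | (((-(9 * 0)) < (x + -2)) || (max(q, q) < (q * -2))): false | q := 15 | result -15. price_opt: q := 4 | (!((!((-(9 * 0)) < (x + -2))) && (!(max(q, q) < (q * -2))))): false | q := 15 | result -15. Both give -15.
Across all 45 domain points the two functions coincide.
verdict: equivalent
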